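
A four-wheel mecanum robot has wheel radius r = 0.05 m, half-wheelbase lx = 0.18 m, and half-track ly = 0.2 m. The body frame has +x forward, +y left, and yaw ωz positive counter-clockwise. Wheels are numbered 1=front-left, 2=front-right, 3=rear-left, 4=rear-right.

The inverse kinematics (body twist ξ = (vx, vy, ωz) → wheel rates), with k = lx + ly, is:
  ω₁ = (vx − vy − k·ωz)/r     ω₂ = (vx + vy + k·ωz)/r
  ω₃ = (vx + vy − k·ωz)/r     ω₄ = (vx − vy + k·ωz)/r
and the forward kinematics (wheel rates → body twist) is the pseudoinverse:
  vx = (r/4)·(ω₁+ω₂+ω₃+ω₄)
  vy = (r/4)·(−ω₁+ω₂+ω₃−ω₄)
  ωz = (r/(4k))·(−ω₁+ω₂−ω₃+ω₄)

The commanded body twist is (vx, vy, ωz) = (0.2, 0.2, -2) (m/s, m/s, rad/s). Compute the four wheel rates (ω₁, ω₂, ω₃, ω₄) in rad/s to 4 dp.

k = lx + ly = 0.18 + 0.2 = 0.3800;  k·ωz = 0.3800·-2 = -0.7600
ω₁ (FL) = (vx − vy − k·ωz)/r = 0.7600/0.05 = 15.2000
ω₂ (FR) = (vx + vy + k·ωz)/r = -0.3600/0.05 = -7.2000
ω₃ (RL) = (vx + vy − k·ωz)/r = 1.1600/0.05 = 23.2000
ω₄ (RR) = (vx − vy + k·ωz)/r = -0.7600/0.05 = -15.2000

(15.2000, -7.2000, 23.2000, -15.2000)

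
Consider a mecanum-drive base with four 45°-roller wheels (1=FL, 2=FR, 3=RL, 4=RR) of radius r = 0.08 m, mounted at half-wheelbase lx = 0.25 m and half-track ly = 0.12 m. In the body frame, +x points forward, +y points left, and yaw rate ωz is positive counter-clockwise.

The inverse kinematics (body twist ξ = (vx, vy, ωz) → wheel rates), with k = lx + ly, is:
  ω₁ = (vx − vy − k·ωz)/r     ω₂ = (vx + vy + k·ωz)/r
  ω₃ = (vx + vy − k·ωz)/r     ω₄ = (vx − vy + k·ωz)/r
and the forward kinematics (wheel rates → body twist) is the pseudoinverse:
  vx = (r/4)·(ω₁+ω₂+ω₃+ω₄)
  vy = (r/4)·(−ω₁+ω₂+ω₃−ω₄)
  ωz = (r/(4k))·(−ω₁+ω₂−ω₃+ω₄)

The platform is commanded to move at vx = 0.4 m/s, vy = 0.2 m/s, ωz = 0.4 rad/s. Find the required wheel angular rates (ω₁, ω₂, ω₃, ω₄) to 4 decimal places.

(0.6500, 9.3500, 5.6500, 4.3500)

k = lx + ly = 0.25 + 0.12 = 0.3700;  k·ωz = 0.3700·0.4 = 0.1480
ω₁ (FL) = (vx − vy − k·ωz)/r = 0.0520/0.08 = 0.6500
ω₂ (FR) = (vx + vy + k·ωz)/r = 0.7480/0.08 = 9.3500
ω₃ (RL) = (vx + vy − k·ωz)/r = 0.4520/0.08 = 5.6500
ω₄ (RR) = (vx − vy + k·ωz)/r = 0.3480/0.08 = 4.3500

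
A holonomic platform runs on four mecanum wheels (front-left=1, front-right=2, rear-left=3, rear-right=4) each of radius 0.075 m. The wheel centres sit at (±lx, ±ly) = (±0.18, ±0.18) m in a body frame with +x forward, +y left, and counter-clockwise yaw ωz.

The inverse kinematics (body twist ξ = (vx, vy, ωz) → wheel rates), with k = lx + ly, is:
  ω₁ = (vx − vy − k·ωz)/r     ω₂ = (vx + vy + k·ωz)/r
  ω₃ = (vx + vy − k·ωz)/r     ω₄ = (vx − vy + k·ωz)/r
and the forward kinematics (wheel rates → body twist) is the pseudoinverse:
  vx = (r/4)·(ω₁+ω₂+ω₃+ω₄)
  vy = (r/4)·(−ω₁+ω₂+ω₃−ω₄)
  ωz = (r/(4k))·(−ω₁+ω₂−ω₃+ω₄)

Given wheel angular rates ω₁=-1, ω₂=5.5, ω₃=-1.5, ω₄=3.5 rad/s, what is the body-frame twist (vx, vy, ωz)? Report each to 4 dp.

(0.1219, 0.0281, 0.5990)

k = lx + ly = 0.18 + 0.18 = 0.3600
ω₁+ω₂+ω₃+ω₄ = 6.5000  →  vx = (0.075/4)·6.5000 = 0.1219
−ω₁+ω₂+ω₃−ω₄ = 1.5000  →  vy = (0.075/4)·1.5000 = 0.0281
−ω₁+ω₂−ω₃+ω₄ = 11.5000  →  ωz = (0.075/1.4400)·11.5000 = 0.5990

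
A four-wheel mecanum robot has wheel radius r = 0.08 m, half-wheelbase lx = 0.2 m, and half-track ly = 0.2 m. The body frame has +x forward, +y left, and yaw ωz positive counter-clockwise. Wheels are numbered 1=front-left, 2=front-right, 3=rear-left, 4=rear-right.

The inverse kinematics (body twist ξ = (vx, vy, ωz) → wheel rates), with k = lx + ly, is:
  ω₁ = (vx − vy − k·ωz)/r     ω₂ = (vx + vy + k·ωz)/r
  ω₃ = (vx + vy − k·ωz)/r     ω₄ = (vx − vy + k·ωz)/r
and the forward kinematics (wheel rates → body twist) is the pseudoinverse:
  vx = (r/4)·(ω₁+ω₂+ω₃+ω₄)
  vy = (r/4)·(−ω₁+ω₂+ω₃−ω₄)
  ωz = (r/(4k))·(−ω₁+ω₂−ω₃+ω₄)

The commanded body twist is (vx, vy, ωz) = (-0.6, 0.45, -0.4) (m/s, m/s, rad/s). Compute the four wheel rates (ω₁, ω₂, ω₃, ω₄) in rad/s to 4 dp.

k = lx + ly = 0.2 + 0.2 = 0.4000;  k·ωz = 0.4000·-0.4 = -0.1600
ω₁ (FL) = (vx − vy − k·ωz)/r = -0.8900/0.08 = -11.1250
ω₂ (FR) = (vx + vy + k·ωz)/r = -0.3100/0.08 = -3.8750
ω₃ (RL) = (vx + vy − k·ωz)/r = 0.0100/0.08 = 0.1250
ω₄ (RR) = (vx − vy + k·ωz)/r = -1.2100/0.08 = -15.1250

(-11.1250, -3.8750, 0.1250, -15.1250)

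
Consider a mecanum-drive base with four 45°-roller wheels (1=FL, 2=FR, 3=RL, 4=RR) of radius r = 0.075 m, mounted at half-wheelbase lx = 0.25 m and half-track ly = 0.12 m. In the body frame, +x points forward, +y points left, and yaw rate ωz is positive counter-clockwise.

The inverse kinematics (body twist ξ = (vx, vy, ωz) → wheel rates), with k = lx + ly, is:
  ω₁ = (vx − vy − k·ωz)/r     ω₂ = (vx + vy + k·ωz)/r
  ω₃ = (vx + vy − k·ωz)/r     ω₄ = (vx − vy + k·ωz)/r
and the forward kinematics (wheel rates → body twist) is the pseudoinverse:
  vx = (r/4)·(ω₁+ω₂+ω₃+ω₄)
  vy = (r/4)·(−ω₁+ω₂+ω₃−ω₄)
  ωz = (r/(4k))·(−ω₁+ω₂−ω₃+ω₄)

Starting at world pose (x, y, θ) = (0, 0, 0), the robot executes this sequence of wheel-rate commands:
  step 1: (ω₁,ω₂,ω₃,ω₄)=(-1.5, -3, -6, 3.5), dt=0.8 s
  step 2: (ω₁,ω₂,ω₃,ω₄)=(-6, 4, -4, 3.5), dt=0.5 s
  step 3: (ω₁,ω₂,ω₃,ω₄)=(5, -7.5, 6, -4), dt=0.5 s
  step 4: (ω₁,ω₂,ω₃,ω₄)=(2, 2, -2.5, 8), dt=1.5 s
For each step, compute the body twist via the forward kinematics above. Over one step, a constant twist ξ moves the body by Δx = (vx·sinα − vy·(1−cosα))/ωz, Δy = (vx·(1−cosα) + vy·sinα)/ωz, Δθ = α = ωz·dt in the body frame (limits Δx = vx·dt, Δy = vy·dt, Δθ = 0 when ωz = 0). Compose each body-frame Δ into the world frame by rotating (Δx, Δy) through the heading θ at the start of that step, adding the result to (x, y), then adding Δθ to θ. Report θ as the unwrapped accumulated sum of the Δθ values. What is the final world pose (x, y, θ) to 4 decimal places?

(0.2748, -0.2855, 0.9958)

step 1: ξ=(vx,vy,ωz)=(-0.1312, -0.2062, 0.4054), dt=0.8 → body Δ=(-0.0766, -0.1790, 0.3243) → world pose (-0.0766, -0.1790, 0.3243)
step 2: ξ=(vx,vy,ωz)=(-0.0469, 0.0469, 0.8868), dt=0.5 → body Δ=(-0.0278, 0.0176, 0.4434) → world pose (-0.1086, -0.1712, 0.7677)
step 3: ξ=(vx,vy,ωz)=(-0.0094, -0.0469, -1.1402), dt=0.5 → body Δ=(-0.0109, -0.0209, -0.5701) → world pose (-0.1019, -0.1938, 0.1976)
step 4: ξ=(vx,vy,ωz)=(0.1781, -0.1969, 0.5321), dt=1.5 → body Δ=(0.3514, -0.1639, 0.7981) → world pose (0.2748, -0.2855, 0.9958)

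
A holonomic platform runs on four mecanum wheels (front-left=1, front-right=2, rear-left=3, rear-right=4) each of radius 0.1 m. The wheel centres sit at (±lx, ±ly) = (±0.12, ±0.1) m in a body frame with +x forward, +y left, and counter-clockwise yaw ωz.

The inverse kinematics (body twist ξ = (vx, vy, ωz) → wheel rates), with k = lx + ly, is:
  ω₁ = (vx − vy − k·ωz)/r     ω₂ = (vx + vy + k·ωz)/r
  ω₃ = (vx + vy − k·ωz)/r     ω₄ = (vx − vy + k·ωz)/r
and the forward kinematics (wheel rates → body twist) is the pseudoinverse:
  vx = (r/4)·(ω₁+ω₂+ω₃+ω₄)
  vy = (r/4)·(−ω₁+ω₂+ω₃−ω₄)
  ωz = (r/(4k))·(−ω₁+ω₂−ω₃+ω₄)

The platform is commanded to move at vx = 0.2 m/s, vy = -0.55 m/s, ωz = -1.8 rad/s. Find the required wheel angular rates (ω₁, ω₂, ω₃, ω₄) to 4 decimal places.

k = lx + ly = 0.12 + 0.1 = 0.2200;  k·ωz = 0.2200·-1.8 = -0.3960
ω₁ (FL) = (vx − vy − k·ωz)/r = 1.1460/0.1 = 11.4600
ω₂ (FR) = (vx + vy + k·ωz)/r = -0.7460/0.1 = -7.4600
ω₃ (RL) = (vx + vy − k·ωz)/r = 0.0460/0.1 = 0.4600
ω₄ (RR) = (vx − vy + k·ωz)/r = 0.3540/0.1 = 3.5400

(11.4600, -7.4600, 0.4600, 3.5400)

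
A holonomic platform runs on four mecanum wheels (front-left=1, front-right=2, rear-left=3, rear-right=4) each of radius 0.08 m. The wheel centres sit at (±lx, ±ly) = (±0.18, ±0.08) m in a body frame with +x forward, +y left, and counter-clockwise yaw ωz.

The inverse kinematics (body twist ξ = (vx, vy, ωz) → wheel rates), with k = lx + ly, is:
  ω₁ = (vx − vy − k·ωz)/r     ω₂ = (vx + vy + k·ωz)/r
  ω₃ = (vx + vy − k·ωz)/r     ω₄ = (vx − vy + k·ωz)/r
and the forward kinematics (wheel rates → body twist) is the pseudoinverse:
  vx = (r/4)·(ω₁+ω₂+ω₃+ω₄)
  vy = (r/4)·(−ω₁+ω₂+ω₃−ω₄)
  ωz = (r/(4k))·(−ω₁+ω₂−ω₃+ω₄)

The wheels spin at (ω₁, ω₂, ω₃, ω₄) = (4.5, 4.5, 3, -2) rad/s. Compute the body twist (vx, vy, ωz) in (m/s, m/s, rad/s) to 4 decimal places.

(0.2000, 0.1000, -0.3846)

k = lx + ly = 0.18 + 0.08 = 0.2600
ω₁+ω₂+ω₃+ω₄ = 10.0000  →  vx = (0.08/4)·10.0000 = 0.2000
−ω₁+ω₂+ω₃−ω₄ = 5.0000  →  vy = (0.08/4)·5.0000 = 0.1000
−ω₁+ω₂−ω₃+ω₄ = -5.0000  →  ωz = (0.08/1.0400)·-5.0000 = -0.3846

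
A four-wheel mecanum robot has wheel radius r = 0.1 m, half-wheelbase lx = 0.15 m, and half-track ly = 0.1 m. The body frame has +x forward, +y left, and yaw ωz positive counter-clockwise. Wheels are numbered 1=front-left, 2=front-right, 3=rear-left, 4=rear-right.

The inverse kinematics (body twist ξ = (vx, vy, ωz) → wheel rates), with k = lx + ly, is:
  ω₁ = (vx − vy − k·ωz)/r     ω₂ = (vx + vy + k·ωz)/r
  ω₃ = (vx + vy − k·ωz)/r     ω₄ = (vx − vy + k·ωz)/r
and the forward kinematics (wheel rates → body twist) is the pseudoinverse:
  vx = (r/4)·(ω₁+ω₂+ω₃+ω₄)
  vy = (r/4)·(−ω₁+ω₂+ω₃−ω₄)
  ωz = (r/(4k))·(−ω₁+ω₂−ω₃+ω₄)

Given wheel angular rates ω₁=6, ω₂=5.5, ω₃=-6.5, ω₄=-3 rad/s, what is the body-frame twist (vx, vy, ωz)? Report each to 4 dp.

k = lx + ly = 0.15 + 0.1 = 0.2500
ω₁+ω₂+ω₃+ω₄ = 2.0000  →  vx = (0.1/4)·2.0000 = 0.0500
−ω₁+ω₂+ω₃−ω₄ = -4.0000  →  vy = (0.1/4)·-4.0000 = -0.1000
−ω₁+ω₂−ω₃+ω₄ = 3.0000  →  ωz = (0.1/1.0000)·3.0000 = 0.3000

(0.0500, -0.1000, 0.3000)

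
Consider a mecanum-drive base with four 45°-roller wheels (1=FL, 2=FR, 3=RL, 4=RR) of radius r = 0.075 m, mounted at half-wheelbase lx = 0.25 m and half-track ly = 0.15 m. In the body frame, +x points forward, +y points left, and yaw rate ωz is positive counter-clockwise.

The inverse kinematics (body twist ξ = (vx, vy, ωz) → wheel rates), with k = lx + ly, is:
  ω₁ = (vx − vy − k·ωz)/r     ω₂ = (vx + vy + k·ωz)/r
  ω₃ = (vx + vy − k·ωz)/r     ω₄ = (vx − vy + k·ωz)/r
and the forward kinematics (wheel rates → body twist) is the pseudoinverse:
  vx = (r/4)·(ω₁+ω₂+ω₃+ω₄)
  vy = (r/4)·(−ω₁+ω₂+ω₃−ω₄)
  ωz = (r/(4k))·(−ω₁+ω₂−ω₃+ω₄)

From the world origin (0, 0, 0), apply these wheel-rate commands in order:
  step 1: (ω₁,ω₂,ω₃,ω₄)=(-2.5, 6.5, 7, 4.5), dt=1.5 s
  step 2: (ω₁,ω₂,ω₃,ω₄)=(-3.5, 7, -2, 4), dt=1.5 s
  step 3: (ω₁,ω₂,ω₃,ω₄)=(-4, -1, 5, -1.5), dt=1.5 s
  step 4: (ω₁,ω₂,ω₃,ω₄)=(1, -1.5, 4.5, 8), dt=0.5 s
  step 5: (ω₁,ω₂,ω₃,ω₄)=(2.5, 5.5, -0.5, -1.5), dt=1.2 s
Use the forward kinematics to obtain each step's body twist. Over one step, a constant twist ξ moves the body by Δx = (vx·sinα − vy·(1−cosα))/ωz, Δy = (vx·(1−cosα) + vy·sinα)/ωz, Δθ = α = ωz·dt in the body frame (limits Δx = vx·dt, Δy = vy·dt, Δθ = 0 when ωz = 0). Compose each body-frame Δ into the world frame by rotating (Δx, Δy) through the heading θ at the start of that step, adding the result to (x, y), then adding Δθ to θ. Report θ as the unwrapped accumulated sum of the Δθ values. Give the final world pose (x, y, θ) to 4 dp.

(0.0539, 0.8200, 1.5070)

step 1: ξ=(vx,vy,ωz)=(0.2906, 0.2156, 0.3047), dt=1.5 → body Δ=(0.3483, 0.4102, 0.4570) → world pose (0.3483, 0.4102, 0.4570)
step 2: ξ=(vx,vy,ωz)=(0.1031, 0.0844, 0.7734), dt=1.5 → body Δ=(0.0567, 0.1801, 1.1602) → world pose (0.3197, 0.5969, 1.6172)
step 3: ξ=(vx,vy,ωz)=(-0.0281, 0.1781, -0.1641), dt=1.5 → body Δ=(-0.0091, 0.2697, -0.2461) → world pose (0.0507, 0.5753, 1.3711)
step 4: ξ=(vx,vy,ωz)=(0.2250, -0.1125, 0.0469), dt=0.5 → body Δ=(0.1131, -0.0549, 0.0234) → world pose (0.1270, 0.6753, 1.3945)
step 5: ξ=(vx,vy,ωz)=(0.1125, 0.0750, 0.0937), dt=1.2 → body Δ=(0.1297, 0.0974, 0.1125) → world pose (0.0539, 0.8200, 1.5070)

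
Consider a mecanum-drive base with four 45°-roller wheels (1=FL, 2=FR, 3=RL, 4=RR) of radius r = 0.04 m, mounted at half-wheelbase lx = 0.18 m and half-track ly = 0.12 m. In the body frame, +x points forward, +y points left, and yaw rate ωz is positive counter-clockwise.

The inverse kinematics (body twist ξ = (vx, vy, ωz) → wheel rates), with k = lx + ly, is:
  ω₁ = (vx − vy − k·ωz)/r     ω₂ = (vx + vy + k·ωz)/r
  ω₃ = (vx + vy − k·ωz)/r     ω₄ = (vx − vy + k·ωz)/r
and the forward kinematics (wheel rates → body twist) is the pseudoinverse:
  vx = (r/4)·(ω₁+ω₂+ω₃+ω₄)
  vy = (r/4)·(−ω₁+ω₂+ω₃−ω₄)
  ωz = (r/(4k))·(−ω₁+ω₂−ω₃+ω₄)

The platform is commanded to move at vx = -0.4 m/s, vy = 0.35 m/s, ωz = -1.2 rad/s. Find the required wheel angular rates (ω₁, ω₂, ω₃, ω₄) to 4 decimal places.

k = lx + ly = 0.18 + 0.12 = 0.3000;  k·ωz = 0.3000·-1.2 = -0.3600
ω₁ (FL) = (vx − vy − k·ωz)/r = -0.3900/0.04 = -9.7500
ω₂ (FR) = (vx + vy + k·ωz)/r = -0.4100/0.04 = -10.2500
ω₃ (RL) = (vx + vy − k·ωz)/r = 0.3100/0.04 = 7.7500
ω₄ (RR) = (vx − vy + k·ωz)/r = -1.1100/0.04 = -27.7500

(-9.7500, -10.2500, 7.7500, -27.7500)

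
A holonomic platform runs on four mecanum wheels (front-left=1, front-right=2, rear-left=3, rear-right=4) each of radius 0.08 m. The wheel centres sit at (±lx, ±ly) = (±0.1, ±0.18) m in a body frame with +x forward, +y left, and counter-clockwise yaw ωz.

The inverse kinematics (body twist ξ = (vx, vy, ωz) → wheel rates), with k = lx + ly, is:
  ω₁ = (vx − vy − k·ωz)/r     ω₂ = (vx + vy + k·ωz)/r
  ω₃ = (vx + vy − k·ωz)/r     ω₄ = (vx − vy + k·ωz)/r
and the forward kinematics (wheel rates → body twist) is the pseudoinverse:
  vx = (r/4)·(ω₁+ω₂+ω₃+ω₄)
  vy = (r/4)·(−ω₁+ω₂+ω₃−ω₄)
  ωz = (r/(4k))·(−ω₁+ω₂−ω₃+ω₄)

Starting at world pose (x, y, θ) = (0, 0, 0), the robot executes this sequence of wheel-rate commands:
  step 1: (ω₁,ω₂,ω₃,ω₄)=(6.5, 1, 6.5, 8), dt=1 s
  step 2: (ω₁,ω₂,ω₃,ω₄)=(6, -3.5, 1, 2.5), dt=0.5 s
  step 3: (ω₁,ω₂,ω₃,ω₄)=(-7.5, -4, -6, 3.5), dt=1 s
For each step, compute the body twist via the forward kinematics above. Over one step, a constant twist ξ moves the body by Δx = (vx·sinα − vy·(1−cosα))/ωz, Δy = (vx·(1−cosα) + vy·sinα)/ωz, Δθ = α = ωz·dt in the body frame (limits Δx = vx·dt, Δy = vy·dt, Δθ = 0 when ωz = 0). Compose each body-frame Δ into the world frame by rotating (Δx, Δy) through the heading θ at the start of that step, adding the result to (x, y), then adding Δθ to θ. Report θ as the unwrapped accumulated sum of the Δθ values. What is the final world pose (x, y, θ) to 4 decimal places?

step 1: ξ=(vx,vy,ωz)=(0.4400, -0.1400, -0.2857), dt=1.0 → body Δ=(0.4142, -0.2005, -0.2857) → world pose (0.4142, -0.2005, -0.2857)
step 2: ξ=(vx,vy,ωz)=(0.1200, -0.2200, -0.5714), dt=0.5 → body Δ=(0.0436, -0.1170, -0.2857) → world pose (0.4230, -0.3251, -0.5714)
step 3: ξ=(vx,vy,ωz)=(-0.2800, -0.1200, 0.9286), dt=1.0 → body Δ=(-0.1896, -0.2244, 0.9286) → world pose (0.1421, -0.4113, 0.3571)

(0.1421, -0.4113, 0.3571)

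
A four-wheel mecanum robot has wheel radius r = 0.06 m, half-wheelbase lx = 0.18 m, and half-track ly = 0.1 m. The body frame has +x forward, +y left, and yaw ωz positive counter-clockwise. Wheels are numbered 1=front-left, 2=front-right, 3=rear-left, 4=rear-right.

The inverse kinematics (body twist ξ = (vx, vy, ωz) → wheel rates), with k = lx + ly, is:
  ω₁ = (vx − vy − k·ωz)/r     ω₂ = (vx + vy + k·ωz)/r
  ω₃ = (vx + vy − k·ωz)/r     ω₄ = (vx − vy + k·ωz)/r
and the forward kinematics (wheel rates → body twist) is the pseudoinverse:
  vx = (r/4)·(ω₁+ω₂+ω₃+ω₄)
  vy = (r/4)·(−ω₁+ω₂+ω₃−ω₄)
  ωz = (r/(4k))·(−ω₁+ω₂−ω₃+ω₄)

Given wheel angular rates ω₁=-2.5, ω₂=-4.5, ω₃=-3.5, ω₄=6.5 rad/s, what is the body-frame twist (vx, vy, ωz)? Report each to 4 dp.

k = lx + ly = 0.18 + 0.1 = 0.2800
ω₁+ω₂+ω₃+ω₄ = -4.0000  →  vx = (0.06/4)·-4.0000 = -0.0600
−ω₁+ω₂+ω₃−ω₄ = -12.0000  →  vy = (0.06/4)·-12.0000 = -0.1800
−ω₁+ω₂−ω₃+ω₄ = 8.0000  →  ωz = (0.06/1.1200)·8.0000 = 0.4286

(-0.0600, -0.1800, 0.4286)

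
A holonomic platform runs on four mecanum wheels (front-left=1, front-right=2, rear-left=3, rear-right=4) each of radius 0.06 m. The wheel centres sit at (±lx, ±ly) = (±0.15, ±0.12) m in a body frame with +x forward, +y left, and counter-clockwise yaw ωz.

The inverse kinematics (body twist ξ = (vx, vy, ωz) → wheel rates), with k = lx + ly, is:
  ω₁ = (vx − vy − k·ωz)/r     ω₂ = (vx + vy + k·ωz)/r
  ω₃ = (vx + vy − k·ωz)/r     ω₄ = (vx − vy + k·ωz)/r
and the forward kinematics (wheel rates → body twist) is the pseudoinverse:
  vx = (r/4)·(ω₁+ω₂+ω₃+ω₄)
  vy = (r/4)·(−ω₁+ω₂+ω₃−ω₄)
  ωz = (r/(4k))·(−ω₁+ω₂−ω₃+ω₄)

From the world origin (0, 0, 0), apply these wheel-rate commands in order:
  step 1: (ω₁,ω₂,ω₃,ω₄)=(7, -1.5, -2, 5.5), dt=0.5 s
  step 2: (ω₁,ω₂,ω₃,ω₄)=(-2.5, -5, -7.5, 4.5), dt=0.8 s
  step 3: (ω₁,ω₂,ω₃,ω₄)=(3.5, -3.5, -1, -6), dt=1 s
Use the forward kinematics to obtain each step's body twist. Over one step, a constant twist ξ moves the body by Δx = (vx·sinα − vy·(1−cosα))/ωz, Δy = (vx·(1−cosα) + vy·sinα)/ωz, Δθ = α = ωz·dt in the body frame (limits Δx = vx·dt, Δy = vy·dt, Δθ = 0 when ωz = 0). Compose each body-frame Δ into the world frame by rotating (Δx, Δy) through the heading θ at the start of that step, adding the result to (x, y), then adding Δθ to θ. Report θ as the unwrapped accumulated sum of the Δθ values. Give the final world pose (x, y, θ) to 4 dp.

(-0.1267, -0.3492, -0.2722)

step 1: ξ=(vx,vy,ωz)=(0.1350, -0.2400, -0.0556), dt=0.5 → body Δ=(0.0658, -0.1209, -0.0278) → world pose (0.0658, -0.1209, -0.0278)
step 2: ξ=(vx,vy,ωz)=(-0.1575, -0.2175, 0.5278), dt=0.8 → body Δ=(-0.0861, -0.1951, 0.4222) → world pose (-0.0257, -0.3135, 0.3944)
step 3: ξ=(vx,vy,ωz)=(-0.1050, -0.0300, -0.6667), dt=1.0 → body Δ=(-0.1070, 0.0059, -0.6667) → world pose (-0.1267, -0.3492, -0.2722)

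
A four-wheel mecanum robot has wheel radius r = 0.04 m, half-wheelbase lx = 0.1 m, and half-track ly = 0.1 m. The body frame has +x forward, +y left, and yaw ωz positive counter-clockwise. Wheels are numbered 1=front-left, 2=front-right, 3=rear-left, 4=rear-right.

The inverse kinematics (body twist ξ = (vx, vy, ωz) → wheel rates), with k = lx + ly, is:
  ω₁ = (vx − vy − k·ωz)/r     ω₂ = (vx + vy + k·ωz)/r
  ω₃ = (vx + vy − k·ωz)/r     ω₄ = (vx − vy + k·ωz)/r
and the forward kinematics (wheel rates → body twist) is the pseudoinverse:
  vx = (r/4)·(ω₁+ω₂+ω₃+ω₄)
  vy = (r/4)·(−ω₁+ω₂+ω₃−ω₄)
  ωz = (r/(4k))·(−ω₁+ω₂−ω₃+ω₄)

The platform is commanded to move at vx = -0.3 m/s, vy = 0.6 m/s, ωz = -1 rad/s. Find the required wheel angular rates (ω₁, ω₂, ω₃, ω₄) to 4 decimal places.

k = lx + ly = 0.1 + 0.1 = 0.2000;  k·ωz = 0.2000·-1 = -0.2000
ω₁ (FL) = (vx − vy − k·ωz)/r = -0.7000/0.04 = -17.5000
ω₂ (FR) = (vx + vy + k·ωz)/r = 0.1000/0.04 = 2.5000
ω₃ (RL) = (vx + vy − k·ωz)/r = 0.5000/0.04 = 12.5000
ω₄ (RR) = (vx − vy + k·ωz)/r = -1.1000/0.04 = -27.5000

(-17.5000, 2.5000, 12.5000, -27.5000)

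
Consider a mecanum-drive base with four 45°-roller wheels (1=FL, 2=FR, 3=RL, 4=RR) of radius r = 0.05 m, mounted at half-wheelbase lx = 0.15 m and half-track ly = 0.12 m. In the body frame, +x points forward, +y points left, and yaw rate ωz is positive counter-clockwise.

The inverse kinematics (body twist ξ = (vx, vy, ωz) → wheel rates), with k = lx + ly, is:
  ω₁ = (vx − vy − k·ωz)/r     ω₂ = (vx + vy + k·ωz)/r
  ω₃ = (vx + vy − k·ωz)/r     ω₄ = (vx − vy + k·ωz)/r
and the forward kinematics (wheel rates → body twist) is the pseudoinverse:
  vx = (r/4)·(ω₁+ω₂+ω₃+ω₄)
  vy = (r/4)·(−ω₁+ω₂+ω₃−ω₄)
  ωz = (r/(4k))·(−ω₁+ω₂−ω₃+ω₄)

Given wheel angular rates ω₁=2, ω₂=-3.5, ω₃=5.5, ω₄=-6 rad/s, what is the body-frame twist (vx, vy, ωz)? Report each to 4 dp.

(-0.0250, 0.0750, -0.7870)

k = lx + ly = 0.15 + 0.12 = 0.2700
ω₁+ω₂+ω₃+ω₄ = -2.0000  →  vx = (0.05/4)·-2.0000 = -0.0250
−ω₁+ω₂+ω₃−ω₄ = 6.0000  →  vy = (0.05/4)·6.0000 = 0.0750
−ω₁+ω₂−ω₃+ω₄ = -17.0000  →  ωz = (0.05/1.0800)·-17.0000 = -0.7870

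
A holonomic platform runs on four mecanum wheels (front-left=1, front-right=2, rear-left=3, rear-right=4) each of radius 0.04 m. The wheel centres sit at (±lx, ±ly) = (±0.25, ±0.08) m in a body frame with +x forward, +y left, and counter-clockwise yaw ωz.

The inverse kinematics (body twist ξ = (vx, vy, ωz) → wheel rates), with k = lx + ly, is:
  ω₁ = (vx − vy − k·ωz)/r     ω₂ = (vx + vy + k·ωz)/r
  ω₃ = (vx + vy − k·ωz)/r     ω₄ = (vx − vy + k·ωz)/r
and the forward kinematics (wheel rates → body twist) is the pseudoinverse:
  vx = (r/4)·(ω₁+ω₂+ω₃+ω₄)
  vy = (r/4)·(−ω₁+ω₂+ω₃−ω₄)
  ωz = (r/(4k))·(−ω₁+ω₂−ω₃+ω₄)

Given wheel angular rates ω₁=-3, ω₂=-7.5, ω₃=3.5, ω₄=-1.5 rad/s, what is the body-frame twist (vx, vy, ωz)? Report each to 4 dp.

k = lx + ly = 0.25 + 0.08 = 0.3300
ω₁+ω₂+ω₃+ω₄ = -8.5000  →  vx = (0.04/4)·-8.5000 = -0.0850
−ω₁+ω₂+ω₃−ω₄ = 0.5000  →  vy = (0.04/4)·0.5000 = 0.0050
−ω₁+ω₂−ω₃+ω₄ = -9.5000  →  ωz = (0.04/1.3200)·-9.5000 = -0.2879

(-0.0850, 0.0050, -0.2879)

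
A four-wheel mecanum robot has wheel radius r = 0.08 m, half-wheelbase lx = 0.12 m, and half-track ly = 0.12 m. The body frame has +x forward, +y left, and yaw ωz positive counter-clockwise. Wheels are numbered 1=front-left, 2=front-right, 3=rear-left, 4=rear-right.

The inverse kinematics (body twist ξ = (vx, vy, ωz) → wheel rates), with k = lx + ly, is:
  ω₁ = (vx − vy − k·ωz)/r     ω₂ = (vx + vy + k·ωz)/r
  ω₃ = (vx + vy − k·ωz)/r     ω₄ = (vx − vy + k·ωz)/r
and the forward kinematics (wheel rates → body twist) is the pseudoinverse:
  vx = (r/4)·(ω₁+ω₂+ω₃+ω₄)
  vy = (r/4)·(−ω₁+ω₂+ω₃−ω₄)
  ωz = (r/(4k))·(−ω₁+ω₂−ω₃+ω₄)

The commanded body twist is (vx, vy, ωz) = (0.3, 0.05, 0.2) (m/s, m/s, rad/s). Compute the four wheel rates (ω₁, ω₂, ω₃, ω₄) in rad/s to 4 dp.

(2.5250, 4.9750, 3.7750, 3.7250)

k = lx + ly = 0.12 + 0.12 = 0.2400;  k·ωz = 0.2400·0.2 = 0.0480
ω₁ (FL) = (vx − vy − k·ωz)/r = 0.2020/0.08 = 2.5250
ω₂ (FR) = (vx + vy + k·ωz)/r = 0.3980/0.08 = 4.9750
ω₃ (RL) = (vx + vy − k·ωz)/r = 0.3020/0.08 = 3.7750
ω₄ (RR) = (vx − vy + k·ωz)/r = 0.2980/0.08 = 3.7250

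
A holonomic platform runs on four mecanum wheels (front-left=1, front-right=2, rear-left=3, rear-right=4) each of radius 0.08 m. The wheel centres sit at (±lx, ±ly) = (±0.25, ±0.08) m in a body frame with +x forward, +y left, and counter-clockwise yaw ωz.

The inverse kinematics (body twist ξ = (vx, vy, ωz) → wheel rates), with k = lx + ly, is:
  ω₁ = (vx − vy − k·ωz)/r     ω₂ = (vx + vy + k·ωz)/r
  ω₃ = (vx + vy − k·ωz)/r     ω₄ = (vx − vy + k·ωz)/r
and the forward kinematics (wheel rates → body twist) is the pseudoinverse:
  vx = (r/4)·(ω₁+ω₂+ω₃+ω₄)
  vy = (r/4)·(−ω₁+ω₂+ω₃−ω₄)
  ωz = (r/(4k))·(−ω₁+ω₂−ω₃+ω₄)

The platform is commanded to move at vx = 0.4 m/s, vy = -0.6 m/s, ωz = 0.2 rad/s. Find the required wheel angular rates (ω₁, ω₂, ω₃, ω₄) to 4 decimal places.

(11.6750, -1.6750, -3.3250, 13.3250)

k = lx + ly = 0.25 + 0.08 = 0.3300;  k·ωz = 0.3300·0.2 = 0.0660
ω₁ (FL) = (vx − vy − k·ωz)/r = 0.9340/0.08 = 11.6750
ω₂ (FR) = (vx + vy + k·ωz)/r = -0.1340/0.08 = -1.6750
ω₃ (RL) = (vx + vy − k·ωz)/r = -0.2660/0.08 = -3.3250
ω₄ (RR) = (vx − vy + k·ωz)/r = 1.0660/0.08 = 13.3250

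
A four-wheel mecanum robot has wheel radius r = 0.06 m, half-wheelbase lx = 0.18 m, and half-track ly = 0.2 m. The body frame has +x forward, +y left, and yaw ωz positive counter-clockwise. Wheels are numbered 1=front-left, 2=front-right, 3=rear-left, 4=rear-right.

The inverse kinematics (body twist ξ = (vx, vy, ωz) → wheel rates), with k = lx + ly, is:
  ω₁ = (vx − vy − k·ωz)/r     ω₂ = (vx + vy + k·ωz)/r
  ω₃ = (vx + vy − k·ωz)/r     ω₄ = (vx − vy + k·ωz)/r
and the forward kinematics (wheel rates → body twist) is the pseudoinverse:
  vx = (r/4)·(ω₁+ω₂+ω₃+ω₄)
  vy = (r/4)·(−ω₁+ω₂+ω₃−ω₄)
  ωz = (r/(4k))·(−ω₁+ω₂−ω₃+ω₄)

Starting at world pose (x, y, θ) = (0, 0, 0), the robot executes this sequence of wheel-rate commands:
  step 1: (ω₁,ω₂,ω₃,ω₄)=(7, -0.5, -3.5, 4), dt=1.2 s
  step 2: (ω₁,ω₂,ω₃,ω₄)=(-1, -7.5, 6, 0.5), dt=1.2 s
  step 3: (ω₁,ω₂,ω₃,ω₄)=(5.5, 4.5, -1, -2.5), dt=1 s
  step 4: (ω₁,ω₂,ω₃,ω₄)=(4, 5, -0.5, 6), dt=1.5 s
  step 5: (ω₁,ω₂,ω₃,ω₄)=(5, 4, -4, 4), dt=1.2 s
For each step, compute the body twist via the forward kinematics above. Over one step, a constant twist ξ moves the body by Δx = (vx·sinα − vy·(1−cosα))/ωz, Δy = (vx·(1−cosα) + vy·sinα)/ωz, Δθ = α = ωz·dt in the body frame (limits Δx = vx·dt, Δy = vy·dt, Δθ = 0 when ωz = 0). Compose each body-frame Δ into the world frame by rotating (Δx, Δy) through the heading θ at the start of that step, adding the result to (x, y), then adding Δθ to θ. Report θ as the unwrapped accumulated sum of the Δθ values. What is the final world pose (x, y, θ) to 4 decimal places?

step 1: ξ=(vx,vy,ωz)=(0.1050, -0.2250, 0.0000), dt=1.2 → body Δ=(0.1260, -0.2700, 0.0000) → world pose (0.1260, -0.2700, 0.0000)
step 2: ξ=(vx,vy,ωz)=(-0.0300, -0.0150, -0.4737), dt=1.2 → body Δ=(-0.0391, -0.0071, -0.5684) → world pose (0.0869, -0.2771, -0.5684)
step 3: ξ=(vx,vy,ωz)=(0.0975, 0.0075, -0.0987), dt=1.0 → body Δ=(0.0977, 0.0027, -0.0987) → world pose (0.1707, -0.3274, -0.6671)
step 4: ξ=(vx,vy,ωz)=(0.2175, -0.0825, 0.2961), dt=1.5 → body Δ=(0.3427, -0.0485, 0.4441) → world pose (0.4099, -0.5775, -0.2230)
step 5: ξ=(vx,vy,ωz)=(0.1350, -0.1350, 0.2763), dt=1.2 → body Δ=(0.1857, -0.1324, 0.3316) → world pose (0.5617, -0.7477, 0.1086)

(0.5617, -0.7477, 0.1086)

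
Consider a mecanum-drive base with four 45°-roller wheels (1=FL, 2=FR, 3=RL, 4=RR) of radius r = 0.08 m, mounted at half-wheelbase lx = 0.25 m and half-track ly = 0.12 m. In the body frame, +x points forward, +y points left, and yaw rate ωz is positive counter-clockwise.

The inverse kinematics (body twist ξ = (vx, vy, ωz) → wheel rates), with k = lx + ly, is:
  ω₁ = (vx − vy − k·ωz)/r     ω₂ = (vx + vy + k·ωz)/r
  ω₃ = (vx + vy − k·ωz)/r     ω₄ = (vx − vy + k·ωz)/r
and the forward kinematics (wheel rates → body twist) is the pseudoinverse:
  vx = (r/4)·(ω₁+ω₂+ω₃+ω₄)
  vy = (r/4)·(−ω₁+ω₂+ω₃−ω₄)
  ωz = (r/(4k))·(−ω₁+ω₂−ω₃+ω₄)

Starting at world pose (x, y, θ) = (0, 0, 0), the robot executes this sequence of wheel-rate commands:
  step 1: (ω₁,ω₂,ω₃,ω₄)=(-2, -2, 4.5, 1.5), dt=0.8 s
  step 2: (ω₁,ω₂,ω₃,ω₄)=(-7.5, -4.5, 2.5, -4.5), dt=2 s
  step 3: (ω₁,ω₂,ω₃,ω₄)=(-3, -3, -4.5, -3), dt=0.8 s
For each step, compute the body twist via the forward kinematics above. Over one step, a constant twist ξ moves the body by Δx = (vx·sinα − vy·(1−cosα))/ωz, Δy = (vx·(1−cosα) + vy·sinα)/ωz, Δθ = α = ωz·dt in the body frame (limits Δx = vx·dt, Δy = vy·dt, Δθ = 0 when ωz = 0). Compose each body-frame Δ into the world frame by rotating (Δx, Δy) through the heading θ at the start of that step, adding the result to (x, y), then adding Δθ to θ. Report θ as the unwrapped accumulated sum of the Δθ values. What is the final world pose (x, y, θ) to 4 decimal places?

step 1: ξ=(vx,vy,ωz)=(0.0400, 0.0600, -0.1622), dt=0.8 → body Δ=(0.0350, 0.0458, -0.1297) → world pose (0.0350, 0.0458, -0.1297)
step 2: ξ=(vx,vy,ωz)=(-0.2800, 0.2000, -0.2162), dt=2.0 → body Δ=(-0.4576, 0.5069, -0.4324) → world pose (-0.3531, 0.6076, -0.5622)
step 3: ξ=(vx,vy,ωz)=(-0.2700, -0.0300, 0.0811), dt=0.8 → body Δ=(-0.2151, -0.0310, 0.0649) → world pose (-0.5516, 0.6960, -0.4973)

(-0.5516, 0.6960, -0.4973)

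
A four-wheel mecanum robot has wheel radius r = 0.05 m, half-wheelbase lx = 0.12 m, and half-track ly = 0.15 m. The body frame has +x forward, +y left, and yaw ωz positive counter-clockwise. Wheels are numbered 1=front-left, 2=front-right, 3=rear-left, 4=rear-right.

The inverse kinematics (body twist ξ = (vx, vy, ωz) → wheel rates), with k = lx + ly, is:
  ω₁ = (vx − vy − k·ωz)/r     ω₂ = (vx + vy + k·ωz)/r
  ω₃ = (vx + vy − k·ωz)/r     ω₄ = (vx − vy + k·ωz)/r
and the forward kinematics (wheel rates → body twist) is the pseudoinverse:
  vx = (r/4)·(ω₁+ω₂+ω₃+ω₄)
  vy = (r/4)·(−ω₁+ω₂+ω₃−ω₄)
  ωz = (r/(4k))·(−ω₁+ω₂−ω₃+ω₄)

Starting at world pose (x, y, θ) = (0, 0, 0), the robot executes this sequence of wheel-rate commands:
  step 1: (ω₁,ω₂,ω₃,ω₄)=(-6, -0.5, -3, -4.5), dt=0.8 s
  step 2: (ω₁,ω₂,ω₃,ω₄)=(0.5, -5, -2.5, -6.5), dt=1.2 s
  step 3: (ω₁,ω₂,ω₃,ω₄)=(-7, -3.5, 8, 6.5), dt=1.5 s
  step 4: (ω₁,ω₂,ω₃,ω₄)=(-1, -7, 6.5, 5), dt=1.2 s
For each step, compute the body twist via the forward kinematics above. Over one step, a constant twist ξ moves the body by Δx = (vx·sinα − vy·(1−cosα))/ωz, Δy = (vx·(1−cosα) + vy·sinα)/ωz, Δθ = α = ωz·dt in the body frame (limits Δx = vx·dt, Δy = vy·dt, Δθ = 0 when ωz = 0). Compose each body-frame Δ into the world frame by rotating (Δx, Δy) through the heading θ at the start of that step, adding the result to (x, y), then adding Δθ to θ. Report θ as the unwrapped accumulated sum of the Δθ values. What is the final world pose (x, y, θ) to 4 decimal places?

step 1: ξ=(vx,vy,ωz)=(-0.1750, 0.0875, 0.1852), dt=0.8 → body Δ=(-0.1447, 0.0594, 0.1481) → world pose (-0.1447, 0.0594, 0.1481)
step 2: ξ=(vx,vy,ωz)=(-0.1688, -0.0187, -0.4398), dt=1.2 → body Δ=(-0.1990, 0.0307, -0.5278) → world pose (-0.3461, 0.0604, -0.3796)
step 3: ξ=(vx,vy,ωz)=(0.0500, 0.0625, 0.0926), dt=1.5 → body Δ=(0.0683, 0.0986, 0.1389) → world pose (-0.2461, 0.1267, -0.2407)
step 4: ξ=(vx,vy,ωz)=(0.0437, -0.0563, -0.3472), dt=1.2 → body Δ=(0.0371, -0.0763, -0.4167) → world pose (-0.2282, 0.0438, -0.6574)

(-0.2282, 0.0438, -0.6574)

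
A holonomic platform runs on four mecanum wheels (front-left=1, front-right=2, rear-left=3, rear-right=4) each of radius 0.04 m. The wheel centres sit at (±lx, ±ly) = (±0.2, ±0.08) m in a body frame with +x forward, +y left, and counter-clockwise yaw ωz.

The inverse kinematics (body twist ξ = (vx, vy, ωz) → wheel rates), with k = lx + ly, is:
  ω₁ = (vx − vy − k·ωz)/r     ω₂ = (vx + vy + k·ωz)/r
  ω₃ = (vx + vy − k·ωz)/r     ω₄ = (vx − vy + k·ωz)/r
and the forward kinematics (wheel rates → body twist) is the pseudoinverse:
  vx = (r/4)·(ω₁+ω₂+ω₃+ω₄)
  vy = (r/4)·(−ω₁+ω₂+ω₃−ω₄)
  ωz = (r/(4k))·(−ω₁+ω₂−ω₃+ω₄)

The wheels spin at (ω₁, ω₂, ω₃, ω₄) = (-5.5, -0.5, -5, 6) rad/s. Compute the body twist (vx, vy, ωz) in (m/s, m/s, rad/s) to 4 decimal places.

k = lx + ly = 0.2 + 0.08 = 0.2800
ω₁+ω₂+ω₃+ω₄ = -5.0000  →  vx = (0.04/4)·-5.0000 = -0.0500
−ω₁+ω₂+ω₃−ω₄ = -6.0000  →  vy = (0.04/4)·-6.0000 = -0.0600
−ω₁+ω₂−ω₃+ω₄ = 16.0000  →  ωz = (0.04/1.1200)·16.0000 = 0.5714

(-0.0500, -0.0600, 0.5714)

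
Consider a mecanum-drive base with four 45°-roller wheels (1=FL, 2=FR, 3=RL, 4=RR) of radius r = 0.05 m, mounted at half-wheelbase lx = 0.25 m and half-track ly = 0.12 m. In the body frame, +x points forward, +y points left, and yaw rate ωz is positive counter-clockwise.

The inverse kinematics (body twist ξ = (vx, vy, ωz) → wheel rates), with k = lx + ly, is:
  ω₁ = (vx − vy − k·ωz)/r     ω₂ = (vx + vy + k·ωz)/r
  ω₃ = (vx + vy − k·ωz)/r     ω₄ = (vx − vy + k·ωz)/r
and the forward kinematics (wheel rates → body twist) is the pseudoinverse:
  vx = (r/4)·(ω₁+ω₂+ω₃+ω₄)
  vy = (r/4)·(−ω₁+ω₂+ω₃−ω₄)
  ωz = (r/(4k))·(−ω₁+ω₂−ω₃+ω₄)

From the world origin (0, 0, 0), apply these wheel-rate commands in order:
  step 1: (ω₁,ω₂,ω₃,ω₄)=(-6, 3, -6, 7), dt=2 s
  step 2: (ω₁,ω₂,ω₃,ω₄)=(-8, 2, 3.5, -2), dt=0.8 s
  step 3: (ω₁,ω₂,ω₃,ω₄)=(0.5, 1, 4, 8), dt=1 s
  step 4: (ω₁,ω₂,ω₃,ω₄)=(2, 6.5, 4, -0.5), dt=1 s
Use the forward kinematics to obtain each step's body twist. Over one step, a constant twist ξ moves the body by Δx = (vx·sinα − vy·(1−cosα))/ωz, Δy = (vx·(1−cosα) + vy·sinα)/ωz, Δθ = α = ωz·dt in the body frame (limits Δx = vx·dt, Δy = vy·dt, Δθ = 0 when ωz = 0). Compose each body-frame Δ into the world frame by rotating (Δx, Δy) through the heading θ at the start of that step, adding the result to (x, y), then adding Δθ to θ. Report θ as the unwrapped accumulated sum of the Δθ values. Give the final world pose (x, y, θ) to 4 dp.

(-0.2422, 0.1594, 1.7601)

step 1: ξ=(vx,vy,ωz)=(-0.0250, -0.0500, 0.7432), dt=2.0 → body Δ=(0.0281, -0.0978, 1.4865) → world pose (0.0281, -0.0978, 1.4865)
step 2: ξ=(vx,vy,ωz)=(-0.0563, 0.1938, 0.1520), dt=0.8 → body Δ=(-0.0543, 0.1519, 0.1216) → world pose (-0.1278, -0.1392, 1.6081)
step 3: ξ=(vx,vy,ωz)=(0.1688, -0.0438, 0.1520), dt=1.0 → body Δ=(0.1714, -0.0308, 0.1520) → world pose (-0.1035, 0.0333, 1.7601)
step 4: ξ=(vx,vy,ωz)=(0.1500, 0.1125, 0.0000), dt=1.0 → body Δ=(0.1500, 0.1125, 0.0000) → world pose (-0.2422, 0.1594, 1.7601)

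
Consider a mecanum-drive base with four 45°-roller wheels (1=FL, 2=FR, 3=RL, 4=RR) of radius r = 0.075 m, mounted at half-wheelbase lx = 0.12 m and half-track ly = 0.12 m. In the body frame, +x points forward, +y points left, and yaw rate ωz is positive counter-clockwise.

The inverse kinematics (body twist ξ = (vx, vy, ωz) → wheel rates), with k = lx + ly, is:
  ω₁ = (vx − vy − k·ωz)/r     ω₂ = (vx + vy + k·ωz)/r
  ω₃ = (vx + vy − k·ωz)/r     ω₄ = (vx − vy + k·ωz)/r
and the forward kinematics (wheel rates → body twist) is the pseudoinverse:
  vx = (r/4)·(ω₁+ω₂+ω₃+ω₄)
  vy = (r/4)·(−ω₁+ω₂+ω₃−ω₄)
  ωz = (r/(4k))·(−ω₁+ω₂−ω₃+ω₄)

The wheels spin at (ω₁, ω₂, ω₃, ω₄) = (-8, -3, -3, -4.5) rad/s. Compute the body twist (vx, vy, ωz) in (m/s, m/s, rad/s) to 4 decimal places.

k = lx + ly = 0.12 + 0.12 = 0.2400
ω₁+ω₂+ω₃+ω₄ = -18.5000  →  vx = (0.075/4)·-18.5000 = -0.3469
−ω₁+ω₂+ω₃−ω₄ = 6.5000  →  vy = (0.075/4)·6.5000 = 0.1219
−ω₁+ω₂−ω₃+ω₄ = 3.5000  →  ωz = (0.075/0.9600)·3.5000 = 0.2734

(-0.3469, 0.1219, 0.2734)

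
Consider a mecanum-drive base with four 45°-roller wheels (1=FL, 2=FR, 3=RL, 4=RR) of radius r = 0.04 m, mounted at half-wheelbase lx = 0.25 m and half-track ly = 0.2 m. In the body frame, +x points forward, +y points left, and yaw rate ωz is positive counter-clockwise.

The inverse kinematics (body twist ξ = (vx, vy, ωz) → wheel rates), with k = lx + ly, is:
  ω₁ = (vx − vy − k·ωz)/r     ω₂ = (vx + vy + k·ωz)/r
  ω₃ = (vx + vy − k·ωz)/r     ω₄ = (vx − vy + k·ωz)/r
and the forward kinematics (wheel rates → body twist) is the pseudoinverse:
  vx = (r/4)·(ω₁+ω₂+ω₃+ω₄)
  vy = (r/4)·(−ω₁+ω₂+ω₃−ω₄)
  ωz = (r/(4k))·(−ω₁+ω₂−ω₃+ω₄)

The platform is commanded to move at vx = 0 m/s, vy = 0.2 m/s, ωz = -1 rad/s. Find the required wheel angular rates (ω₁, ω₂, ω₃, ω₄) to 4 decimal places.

k = lx + ly = 0.25 + 0.2 = 0.4500;  k·ωz = 0.4500·-1 = -0.4500
ω₁ (FL) = (vx − vy − k·ωz)/r = 0.2500/0.04 = 6.2500
ω₂ (FR) = (vx + vy + k·ωz)/r = -0.2500/0.04 = -6.2500
ω₃ (RL) = (vx + vy − k·ωz)/r = 0.6500/0.04 = 16.2500
ω₄ (RR) = (vx − vy + k·ωz)/r = -0.6500/0.04 = -16.2500

(6.2500, -6.2500, 16.2500, -16.2500)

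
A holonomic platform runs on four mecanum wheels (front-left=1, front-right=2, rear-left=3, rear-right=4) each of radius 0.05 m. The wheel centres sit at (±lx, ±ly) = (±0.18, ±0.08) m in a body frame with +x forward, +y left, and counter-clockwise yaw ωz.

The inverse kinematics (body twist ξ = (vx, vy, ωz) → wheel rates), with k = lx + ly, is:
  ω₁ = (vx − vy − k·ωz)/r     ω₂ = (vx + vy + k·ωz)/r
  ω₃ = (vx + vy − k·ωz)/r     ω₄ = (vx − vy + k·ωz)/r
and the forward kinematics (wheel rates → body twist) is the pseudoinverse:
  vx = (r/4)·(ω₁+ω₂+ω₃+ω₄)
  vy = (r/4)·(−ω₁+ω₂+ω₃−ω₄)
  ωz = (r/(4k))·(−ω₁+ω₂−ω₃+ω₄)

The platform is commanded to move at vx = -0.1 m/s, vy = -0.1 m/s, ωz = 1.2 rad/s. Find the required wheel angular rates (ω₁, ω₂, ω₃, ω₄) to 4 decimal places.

(-6.2400, 2.2400, -10.2400, 6.2400)

k = lx + ly = 0.18 + 0.08 = 0.2600;  k·ωz = 0.2600·1.2 = 0.3120
ω₁ (FL) = (vx − vy − k·ωz)/r = -0.3120/0.05 = -6.2400
ω₂ (FR) = (vx + vy + k·ωz)/r = 0.1120/0.05 = 2.2400
ω₃ (RL) = (vx + vy − k·ωz)/r = -0.5120/0.05 = -10.2400
ω₄ (RR) = (vx − vy + k·ωz)/r = 0.3120/0.05 = 6.2400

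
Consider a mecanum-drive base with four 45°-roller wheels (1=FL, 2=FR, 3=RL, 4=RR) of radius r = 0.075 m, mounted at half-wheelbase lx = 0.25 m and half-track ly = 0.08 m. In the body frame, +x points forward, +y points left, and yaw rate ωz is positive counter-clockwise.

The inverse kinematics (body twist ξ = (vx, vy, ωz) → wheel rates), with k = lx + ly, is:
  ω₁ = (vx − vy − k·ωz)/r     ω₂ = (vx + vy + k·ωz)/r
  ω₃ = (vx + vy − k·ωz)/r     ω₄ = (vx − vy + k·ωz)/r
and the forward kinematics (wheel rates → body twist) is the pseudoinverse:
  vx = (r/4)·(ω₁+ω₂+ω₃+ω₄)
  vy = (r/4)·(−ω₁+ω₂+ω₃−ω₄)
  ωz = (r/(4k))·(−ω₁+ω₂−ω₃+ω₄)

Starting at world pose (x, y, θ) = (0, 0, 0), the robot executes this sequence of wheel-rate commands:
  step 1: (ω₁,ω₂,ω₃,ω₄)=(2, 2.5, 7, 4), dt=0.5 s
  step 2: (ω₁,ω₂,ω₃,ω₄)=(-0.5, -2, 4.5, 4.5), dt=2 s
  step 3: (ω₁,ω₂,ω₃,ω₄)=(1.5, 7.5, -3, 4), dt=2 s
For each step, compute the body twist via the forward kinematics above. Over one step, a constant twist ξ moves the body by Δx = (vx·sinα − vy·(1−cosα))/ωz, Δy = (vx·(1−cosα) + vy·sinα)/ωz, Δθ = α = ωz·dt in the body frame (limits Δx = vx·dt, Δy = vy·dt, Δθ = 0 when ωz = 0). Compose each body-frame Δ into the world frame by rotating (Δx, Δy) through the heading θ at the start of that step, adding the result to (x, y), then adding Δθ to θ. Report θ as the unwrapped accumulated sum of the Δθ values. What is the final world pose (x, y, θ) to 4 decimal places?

(0.6948, 0.0672, 1.2358)

step 1: ξ=(vx,vy,ωz)=(0.2906, 0.0656, -0.1420), dt=0.5 → body Δ=(0.1464, 0.0276, -0.0710) → world pose (0.1464, 0.0276, -0.0710)
step 2: ξ=(vx,vy,ωz)=(0.1219, -0.0281, -0.0852), dt=2.0 → body Δ=(0.2378, -0.0767, -0.1705) → world pose (0.3781, -0.0658, -0.2415)
step 3: ξ=(vx,vy,ωz)=(0.1875, -0.0187, 0.7386), dt=2.0 → body Δ=(0.2758, 0.2049, 1.4773) → world pose (0.6948, 0.0672, 1.2358)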